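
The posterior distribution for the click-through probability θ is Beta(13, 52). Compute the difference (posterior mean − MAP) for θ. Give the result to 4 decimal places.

Mode = (13−1)/(13+52−2) = 12/63 = 0.1905.
Mean = 13/(13+52) = 13/65 = 0.2000.
Difference = 0.2000 − 0.1905 = 0.0095.
Right-skewed posterior ⇒ mode < mean.

0.0095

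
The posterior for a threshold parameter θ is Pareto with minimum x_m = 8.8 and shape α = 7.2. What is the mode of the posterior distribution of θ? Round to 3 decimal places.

8.800

The Pareto density is strictly decreasing on [x_m, ∞), so the mode is x_m = 8.800.
Mean = α·x_m/(α−1) = 7.2·8.8/6.2 = 10.219.
This is the posterior mode — the MAP estimate.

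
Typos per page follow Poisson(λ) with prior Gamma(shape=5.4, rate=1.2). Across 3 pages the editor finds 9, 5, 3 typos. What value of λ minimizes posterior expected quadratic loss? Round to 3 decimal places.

Σ counts = 17. Posterior: Gamma(shape = 5.4+17 = 22.4, rate = 1.2+3 = 4.2).
Mode = (α−1)/β = 21.4/4.2 = 5.095.
Mean = α/β = 22.4/4.2 = 5.333.
Quadratic loss ⇒ the optimal estimator is the posterior mean.

5.333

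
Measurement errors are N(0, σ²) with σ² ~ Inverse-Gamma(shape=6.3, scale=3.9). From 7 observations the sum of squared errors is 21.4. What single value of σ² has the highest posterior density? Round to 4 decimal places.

Posterior: Inverse-Gamma(shape = 6.3+7/2 = 9.8, scale = 3.9+21.4/2 = 14.6).
Mode = β/(α+1) = 14.6/10.8 = 1.3519.
Mean = β/(α−1) = 14.6/8.8 = 1.6591.
This is the posterior mode — the MAP estimate.

1.3519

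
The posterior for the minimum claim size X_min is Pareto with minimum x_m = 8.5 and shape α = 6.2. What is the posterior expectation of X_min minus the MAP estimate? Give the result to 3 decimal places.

1.635

The Pareto density is strictly decreasing on [x_m, ∞), so the mode is x_m = 8.500.
Mean = α·x_m/(α−1) = 6.2·8.5/5.2 = 10.135.
Difference = 10.135 − 8.500 = 1.635.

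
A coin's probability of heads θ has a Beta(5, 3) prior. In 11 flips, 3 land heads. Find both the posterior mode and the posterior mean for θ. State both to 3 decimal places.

Posterior: Beta(5+3, 3+8) = Beta(8, 11).
Mode = (8−1)/(8+11−2) = 7/17 = 0.412.
Mean = 8/(8+11) = 8/19 = 0.421.
The mean is pulled above the mode by the posterior's right skew.

MAP: 0.412. Posterior mean: 0.421.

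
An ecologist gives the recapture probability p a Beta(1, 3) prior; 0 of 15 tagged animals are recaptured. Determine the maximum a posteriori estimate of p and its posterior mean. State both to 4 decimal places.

Posterior: Beta(1+0, 3+15) = Beta(1, 18).
Since α = 1 ≤ 1 and β > 1, the Beta density is monotone decreasing on [0,1]; the mode is at 0.
Mean = 1/(1+18) = 0.0526.
Right-skewed posterior ⇒ mode < mean.

p_MAP = 0.0000, E[p|data] = 0.0526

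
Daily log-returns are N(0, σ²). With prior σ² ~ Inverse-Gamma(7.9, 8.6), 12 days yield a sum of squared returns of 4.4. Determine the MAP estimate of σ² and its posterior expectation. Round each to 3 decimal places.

σ²_MAP = 0.725, E[σ²|data] = 0.837

Posterior: Inverse-Gamma(shape = 7.9+12/2 = 13.9, scale = 8.6+4.4/2 = 10.8).
Mode = β/(α+1) = 10.8/14.9 = 0.725.
Mean = β/(α−1) = 10.8/12.9 = 0.837.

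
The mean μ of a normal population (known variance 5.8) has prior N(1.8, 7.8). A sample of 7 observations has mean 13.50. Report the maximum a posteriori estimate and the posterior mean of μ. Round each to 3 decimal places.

MAP: 12.376. Posterior mean: 12.376.

Posterior for μ is Normal. Precision-weighted mean: (1/7.8·1.8 + 7/5.8·13.50) / (1/7.8 + 7/5.8) = 12.376.
A Normal posterior is symmetric, so mode = mean.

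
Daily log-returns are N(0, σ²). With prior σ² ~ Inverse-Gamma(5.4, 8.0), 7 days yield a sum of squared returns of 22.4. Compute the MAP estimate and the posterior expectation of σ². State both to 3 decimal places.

MAP: 1.939. Posterior mean: 2.430.

Posterior: Inverse-Gamma(shape = 5.4+7/2 = 8.9, scale = 8.0+22.4/2 = 19.2).
Mode = β/(α+1) = 19.2/9.9 = 1.939.
Mean = β/(α−1) = 19.2/7.9 = 2.430.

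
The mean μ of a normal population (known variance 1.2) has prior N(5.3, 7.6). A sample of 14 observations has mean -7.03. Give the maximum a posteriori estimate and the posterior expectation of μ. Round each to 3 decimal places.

Posterior for μ is Normal. Precision-weighted mean: (1/7.6·5.3 + 14/1.2·-7.03) / (1/7.6 + 14/1.2) = -6.892.
A Normal posterior is symmetric, so mode = mean.

MAP: -6.892. Posterior mean: -6.892.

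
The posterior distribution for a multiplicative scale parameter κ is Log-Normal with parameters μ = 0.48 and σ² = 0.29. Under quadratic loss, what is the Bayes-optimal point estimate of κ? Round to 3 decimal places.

1.868

Mode = exp(μ − σ²) = exp(0.19) = 1.209.
Mean = exp(μ + σ²/2) = exp(0.625) = 1.868.
Quadratic loss ⇒ the optimal estimator is the posterior mean.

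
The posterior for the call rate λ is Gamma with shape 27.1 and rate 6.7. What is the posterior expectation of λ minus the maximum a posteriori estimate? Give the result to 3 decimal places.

Mode = (α−1)/β = 26.1/6.7 = 3.896.
Mean = α/β = 27.1/6.7 = 4.045.
Difference = 4.045 − 3.896 = 0.149.

0.149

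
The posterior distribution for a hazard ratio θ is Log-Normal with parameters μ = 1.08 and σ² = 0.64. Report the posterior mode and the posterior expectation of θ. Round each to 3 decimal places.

Mode = exp(μ − σ²) = exp(0.44) = 1.553.
Mean = exp(μ + σ²/2) = exp(1.400) = 4.055.

MAP: 1.553. Posterior mean: 4.055.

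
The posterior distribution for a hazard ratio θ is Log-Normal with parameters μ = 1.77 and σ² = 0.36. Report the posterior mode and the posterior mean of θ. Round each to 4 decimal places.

MAP: 4.0960. Posterior mean: 7.0287.

Mode = exp(μ − σ²) = exp(1.41) = 4.0960.
Mean = exp(μ + σ²/2) = exp(1.950) = 7.0287.
The posterior is right-skewed, so the mean exceeds the mode.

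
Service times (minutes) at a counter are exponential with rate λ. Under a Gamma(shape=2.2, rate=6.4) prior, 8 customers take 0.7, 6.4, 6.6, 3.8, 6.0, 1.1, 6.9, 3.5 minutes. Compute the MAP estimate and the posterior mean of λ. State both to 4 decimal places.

Σ times = 35.0. Posterior: Gamma(shape = 2.2+8 = 10.2, rate = 6.4+35.0 = 41.4).
Mode = (α−1)/β = 9.2/41.4 = 0.2222.
Mean = α/β = 10.2/41.4 = 0.2464.

MAP = 0.2222, posterior mean = 0.2464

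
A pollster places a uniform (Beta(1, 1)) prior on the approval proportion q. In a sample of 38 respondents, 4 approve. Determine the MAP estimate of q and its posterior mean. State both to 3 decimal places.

MAP estimate = 0.105, posterior mean = 0.125

Posterior: Beta(1+4, 1+34) = Beta(5, 35).
Mode = (5−1)/(5+35−2) = 4/38 = 0.105.
With a flat prior the MAP equals the MLE, 4/38.
Mean = 5/(5+35) = 5/40 = 0.125.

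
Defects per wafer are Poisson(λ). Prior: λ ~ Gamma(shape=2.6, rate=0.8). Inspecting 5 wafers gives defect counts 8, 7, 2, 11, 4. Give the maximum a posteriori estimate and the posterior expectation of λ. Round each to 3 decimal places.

Σ counts = 32. Posterior: Gamma(shape = 2.6+32 = 34.6, rate = 0.8+5 = 5.8).
Mode = (α−1)/β = 33.6/5.8 = 5.793.
Mean = α/β = 34.6/5.8 = 5.966.

MAP = 5.793, posterior mean = 5.966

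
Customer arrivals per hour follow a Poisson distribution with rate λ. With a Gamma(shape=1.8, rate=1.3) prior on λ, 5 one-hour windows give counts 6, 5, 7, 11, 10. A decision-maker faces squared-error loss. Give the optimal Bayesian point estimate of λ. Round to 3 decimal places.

Σ counts = 39. Posterior: Gamma(shape = 1.8+39 = 40.8, rate = 1.3+5 = 6.3).
Mode = (α−1)/β = 39.8/6.3 = 6.317.
Mean = α/β = 40.8/6.3 = 6.476.
Squared-error loss ⇒ the optimal estimator is the posterior mean.

6.476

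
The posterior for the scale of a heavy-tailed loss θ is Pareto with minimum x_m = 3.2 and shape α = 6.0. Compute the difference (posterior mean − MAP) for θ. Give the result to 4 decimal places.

The Pareto density is strictly decreasing on [x_m, ∞), so the mode is x_m = 3.2000.
Mean = α·x_m/(α−1) = 6.0·3.2/5.0 = 3.8400.
Difference = 3.8400 − 3.2000 = 0.6400.

0.6400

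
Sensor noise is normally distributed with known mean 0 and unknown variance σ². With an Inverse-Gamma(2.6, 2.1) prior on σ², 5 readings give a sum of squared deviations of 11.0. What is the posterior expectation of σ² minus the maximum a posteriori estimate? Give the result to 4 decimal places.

Posterior: Inverse-Gamma(shape = 2.6+5/2 = 5.1, scale = 2.1+11.0/2 = 7.6).
Mode = β/(α+1) = 7.6/6.1 = 1.2459.
Mean = β/(α−1) = 7.6/4.1 = 1.8537.
Difference = 1.8537 − 1.2459 = 0.6078.
Mean > mode: the posterior has a right tail.

0.6078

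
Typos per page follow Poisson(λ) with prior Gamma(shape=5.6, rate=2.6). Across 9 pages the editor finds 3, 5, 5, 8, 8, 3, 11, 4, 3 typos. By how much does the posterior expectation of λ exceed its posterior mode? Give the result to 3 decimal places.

0.086

Σ counts = 50. Posterior: Gamma(shape = 5.6+50 = 55.6, rate = 2.6+9 = 11.6).
Mode = (α−1)/β = 54.6/11.6 = 4.707.
Mean = α/β = 55.6/11.6 = 4.793.
Difference = 4.793 − 4.707 = 0.086.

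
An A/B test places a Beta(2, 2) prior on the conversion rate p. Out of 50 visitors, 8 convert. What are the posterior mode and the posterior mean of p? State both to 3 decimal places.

Posterior: Beta(2+8, 2+42) = Beta(10, 44).
Mode = (10−1)/(10+44−2) = 9/52 = 0.173.
Mean = 10/(10+44) = 10/54 = 0.185.

MAP = 0.173, posterior mean = 0.185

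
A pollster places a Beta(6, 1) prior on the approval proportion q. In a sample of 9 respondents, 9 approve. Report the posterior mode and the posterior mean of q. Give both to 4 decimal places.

Posterior: Beta(6+9, 1+0) = Beta(15, 1).
Since β = 1 ≤ 1 and α > 1, the Beta density is monotone increasing on [0,1]; the mode is at 1.
Mean = 15/(15+1) = 0.9375.

MAP = 1.0000, posterior mean = 0.9375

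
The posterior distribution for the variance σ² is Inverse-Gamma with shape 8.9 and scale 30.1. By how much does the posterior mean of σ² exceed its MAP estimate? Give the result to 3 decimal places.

Mode = β/(α+1) = 30.1/9.9 = 3.040.
Mean = β/(α−1) = 30.1/7.9 = 3.810.
Difference = 3.810 − 3.040 = 0.770.
The posterior is right-skewed, so the mean exceeds the mode.

0.770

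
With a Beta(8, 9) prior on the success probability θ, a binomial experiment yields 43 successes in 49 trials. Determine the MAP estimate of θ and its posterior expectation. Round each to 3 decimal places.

MAP: 0.781. Posterior mean: 0.773.

Posterior: Beta(8+43, 9+6) = Beta(51, 15).
Mode = (51−1)/(51+15−2) = 50/64 = 0.781.
Mean = 51/(51+15) = 51/66 = 0.773.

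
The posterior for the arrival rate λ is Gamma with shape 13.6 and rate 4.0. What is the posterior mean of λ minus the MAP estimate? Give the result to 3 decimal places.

Mode = (α−1)/β = 12.6/4.0 = 3.150.
Mean = α/β = 13.6/4.0 = 3.400.
Difference = 3.400 − 3.150 = 0.250.
The mean is pulled above the mode by the posterior's right skew.

0.250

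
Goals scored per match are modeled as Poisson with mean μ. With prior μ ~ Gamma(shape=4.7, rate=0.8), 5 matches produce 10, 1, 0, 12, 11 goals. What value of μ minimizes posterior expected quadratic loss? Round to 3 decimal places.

Σ counts = 34. Posterior: Gamma(shape = 4.7+34 = 38.7, rate = 0.8+5 = 5.8).
Mode = (α−1)/β = 37.7/5.8 = 6.500.
Mean = α/β = 38.7/5.8 = 6.672.
Quadratic loss ⇒ the optimal estimator is the posterior mean.

6.672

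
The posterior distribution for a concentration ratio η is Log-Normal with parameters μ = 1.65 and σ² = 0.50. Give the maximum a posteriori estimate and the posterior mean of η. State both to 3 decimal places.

MAP = 3.158; posterior mean = 6.686

Mode = exp(μ − σ²) = exp(1.15) = 3.158.
Mean = exp(μ + σ²/2) = exp(1.900) = 6.686.
The mean is pulled above the mode by the posterior's right skew.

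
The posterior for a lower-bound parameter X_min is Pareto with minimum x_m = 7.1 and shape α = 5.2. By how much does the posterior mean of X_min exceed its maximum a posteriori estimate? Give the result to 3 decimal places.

The Pareto density is strictly decreasing on [x_m, ∞), so the mode is x_m = 7.100.
Mean = α·x_m/(α−1) = 5.2·7.1/4.2 = 8.790.
Difference = 8.790 − 7.100 = 1.690.
Right-skewed posterior ⇒ mode < mean.

1.690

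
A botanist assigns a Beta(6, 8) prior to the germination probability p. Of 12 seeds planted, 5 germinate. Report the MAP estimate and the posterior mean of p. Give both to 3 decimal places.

Posterior: Beta(6+5, 8+7) = Beta(11, 15).
Mode = (11−1)/(11+15−2) = 10/24 = 0.417.
Mean = 11/(11+15) = 11/26 = 0.423.

MAP = 0.417, posterior mean = 0.423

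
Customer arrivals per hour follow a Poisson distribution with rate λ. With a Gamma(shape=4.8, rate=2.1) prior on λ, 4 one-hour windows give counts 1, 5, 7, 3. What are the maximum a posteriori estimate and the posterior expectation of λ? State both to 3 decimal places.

Σ counts = 16. Posterior: Gamma(shape = 4.8+16 = 20.8, rate = 2.1+4 = 6.1).
Mode = (α−1)/β = 19.8/6.1 = 3.246.
Mean = α/β = 20.8/6.1 = 3.410.

MAP: 3.246. Posterior mean: 3.410.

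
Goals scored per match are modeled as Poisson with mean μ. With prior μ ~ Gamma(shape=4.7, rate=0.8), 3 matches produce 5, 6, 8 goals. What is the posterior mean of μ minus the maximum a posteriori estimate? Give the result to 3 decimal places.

Σ counts = 19. Posterior: Gamma(shape = 4.7+19 = 23.7, rate = 0.8+3 = 3.8).
Mode = (α−1)/β = 22.7/3.8 = 5.974.
Mean = α/β = 23.7/3.8 = 6.237.
Difference = 6.237 − 5.974 = 0.263.
Mean > mode: the posterior has a right tail.

0.263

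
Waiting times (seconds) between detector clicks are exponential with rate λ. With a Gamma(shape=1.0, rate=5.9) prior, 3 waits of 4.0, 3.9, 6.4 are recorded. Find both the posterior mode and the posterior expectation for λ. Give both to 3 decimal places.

posterior mode = 0.149, posterior expectation = 0.198

Σ times = 14.3. Posterior: Gamma(shape = 1.0+3 = 4.0, rate = 5.9+14.3 = 20.2).
Mode = (α−1)/β = 3.0/20.2 = 0.149.
Mean = α/β = 4.0/20.2 = 0.198.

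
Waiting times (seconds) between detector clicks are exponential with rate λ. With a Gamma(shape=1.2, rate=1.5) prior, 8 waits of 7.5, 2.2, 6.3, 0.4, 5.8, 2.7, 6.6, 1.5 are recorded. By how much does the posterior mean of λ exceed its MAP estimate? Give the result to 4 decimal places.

0.0290

Σ times = 33.0. Posterior: Gamma(shape = 1.2+8 = 9.2, rate = 1.5+33.0 = 34.5).
Mode = (α−1)/β = 8.2/34.5 = 0.2377.
Mean = α/β = 9.2/34.5 = 0.2667.
Difference = 0.2667 − 0.2377 = 0.0290.
Right-skewed posterior ⇒ mode < mean.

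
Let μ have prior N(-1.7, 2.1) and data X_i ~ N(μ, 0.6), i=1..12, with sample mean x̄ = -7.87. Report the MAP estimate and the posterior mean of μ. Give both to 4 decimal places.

μ_MAP = -7.7265, E[μ|data] = -7.7265

Posterior for μ is Normal. Precision-weighted mean: (1/2.1·-1.7 + 12/0.6·-7.87) / (1/2.1 + 12/0.6) = -7.7265.
A Normal posterior is symmetric, so mode = mean.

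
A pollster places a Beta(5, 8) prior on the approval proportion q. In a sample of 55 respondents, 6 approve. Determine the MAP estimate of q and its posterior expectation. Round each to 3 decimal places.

Posterior: Beta(5+6, 8+49) = Beta(11, 57).
Mode = (11−1)/(11+57−2) = 10/66 = 0.152.
Mean = 11/(11+57) = 11/68 = 0.162.

q_MAP = 0.152, E[q|data] = 0.162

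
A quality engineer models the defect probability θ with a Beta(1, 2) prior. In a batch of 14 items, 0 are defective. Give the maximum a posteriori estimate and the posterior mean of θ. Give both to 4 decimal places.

Posterior: Beta(1+0, 2+14) = Beta(1, 16).
Since α = 1 ≤ 1 and β > 1, the Beta density is monotone decreasing on [0,1]; the mode is at 0.
Mean = 1/(1+16) = 0.0588.

MAP = 0.0000, posterior mean = 0.0588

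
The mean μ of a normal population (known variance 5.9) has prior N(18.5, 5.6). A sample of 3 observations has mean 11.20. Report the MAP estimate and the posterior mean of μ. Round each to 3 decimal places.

MAP estimate = 13.097, posterior mean = 13.097

Posterior for μ is Normal. Precision-weighted mean: (1/5.6·18.5 + 3/5.9·11.20) / (1/5.6 + 3/5.9) = 13.097.
A Normal posterior is symmetric, so mode = mean.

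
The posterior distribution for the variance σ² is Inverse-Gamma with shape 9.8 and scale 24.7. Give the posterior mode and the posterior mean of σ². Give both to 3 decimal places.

MAP = 2.287; posterior mean = 2.807

Mode = β/(α+1) = 24.7/10.8 = 2.287.
Mean = β/(α−1) = 24.7/8.8 = 2.807.
Right-skewed posterior ⇒ mode < mean.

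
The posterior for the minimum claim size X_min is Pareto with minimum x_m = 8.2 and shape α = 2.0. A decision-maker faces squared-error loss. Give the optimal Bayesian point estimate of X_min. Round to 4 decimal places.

16.4000

The Pareto density is strictly decreasing on [x_m, ∞), so the mode is x_m = 8.2000.
Mean = α·x_m/(α−1) = 2.0·8.2/1.0 = 16.4000.
Squared-error loss ⇒ the optimal estimator is the posterior mean.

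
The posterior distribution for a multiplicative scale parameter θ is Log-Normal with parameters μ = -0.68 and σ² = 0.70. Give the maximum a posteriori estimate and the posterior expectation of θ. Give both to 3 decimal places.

Mode = exp(μ − σ²) = exp(-1.38) = 0.252.
Mean = exp(μ + σ²/2) = exp(-0.330) = 0.719.
Right-skewed posterior ⇒ mode < mean.

MAP = 0.252; posterior mean = 0.719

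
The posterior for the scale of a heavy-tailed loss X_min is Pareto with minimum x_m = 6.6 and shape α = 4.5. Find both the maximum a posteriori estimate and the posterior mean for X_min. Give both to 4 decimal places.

MAP: 6.6000. Posterior mean: 8.4857.

The Pareto density is strictly decreasing on [x_m, ∞), so the mode is x_m = 6.6000.
Mean = α·x_m/(α−1) = 4.5·6.6/3.5 = 8.4857.
Right-skewed posterior ⇒ mode < mean.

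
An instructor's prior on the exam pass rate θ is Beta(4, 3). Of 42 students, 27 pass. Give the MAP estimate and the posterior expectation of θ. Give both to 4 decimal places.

MAP: 0.6383. Posterior mean: 0.6327.

Posterior: Beta(4+27, 3+15) = Beta(31, 18).
Mode = (31−1)/(31+18−2) = 30/47 = 0.6383.
Mean = 31/(31+18) = 31/49 = 0.6327.
The posterior is left-skewed, so the mode exceeds the mean.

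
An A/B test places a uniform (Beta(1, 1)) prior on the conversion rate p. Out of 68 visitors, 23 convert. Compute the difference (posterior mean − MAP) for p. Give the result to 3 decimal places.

Posterior: Beta(1+23, 1+45) = Beta(24, 46).
Mode = (24−1)/(24+46−2) = 23/68 = 0.338.
With a flat prior the MAP equals the MLE, 23/68.
Mean = 24/(24+46) = 24/70 = 0.343.
Difference = 0.343 − 0.338 = 0.005.
The mean is pulled above the mode by the posterior's right skew.

0.005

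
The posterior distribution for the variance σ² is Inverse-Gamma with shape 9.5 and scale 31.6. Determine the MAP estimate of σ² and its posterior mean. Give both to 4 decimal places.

MAP = 3.0095, posterior mean = 3.7176

Mode = β/(α+1) = 31.6/10.5 = 3.0095.
Mean = β/(α−1) = 31.6/8.5 = 3.7176.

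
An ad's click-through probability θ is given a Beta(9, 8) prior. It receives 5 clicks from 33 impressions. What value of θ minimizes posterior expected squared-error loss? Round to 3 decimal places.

Posterior: Beta(9+5, 8+28) = Beta(14, 36).
Mode = (14−1)/(14+36−2) = 13/48 = 0.271.
Mean = 14/(14+36) = 14/50 = 0.280.
Squared-error loss ⇒ the optimal estimator is the posterior mean.

0.280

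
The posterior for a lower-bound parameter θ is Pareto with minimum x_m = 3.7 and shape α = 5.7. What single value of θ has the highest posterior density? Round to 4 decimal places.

3.7000

The Pareto density is strictly decreasing on [x_m, ∞), so the mode is x_m = 3.7000.
Mean = α·x_m/(α−1) = 5.7·3.7/4.7 = 4.4872.
This is the posterior mode — the MAP estimate.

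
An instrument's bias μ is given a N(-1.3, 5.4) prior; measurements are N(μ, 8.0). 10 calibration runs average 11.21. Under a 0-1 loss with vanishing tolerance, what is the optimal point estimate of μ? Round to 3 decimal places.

Posterior for μ is Normal. Precision-weighted mean: (1/5.4·-1.3 + 10/8.0·11.21) / (1/5.4 + 10/8.0) = 9.596.
A Normal posterior is symmetric, so mode = mean.
This is the posterior mode — the MAP estimate.

9.596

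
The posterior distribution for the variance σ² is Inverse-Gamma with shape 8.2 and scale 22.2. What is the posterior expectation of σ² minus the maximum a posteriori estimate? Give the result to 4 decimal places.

0.6703

Mode = β/(α+1) = 22.2/9.2 = 2.4130.
Mean = β/(α−1) = 22.2/7.2 = 3.0833.
Difference = 3.0833 − 2.4130 = 0.6703.
The posterior is right-skewed, so the mean exceeds the mode.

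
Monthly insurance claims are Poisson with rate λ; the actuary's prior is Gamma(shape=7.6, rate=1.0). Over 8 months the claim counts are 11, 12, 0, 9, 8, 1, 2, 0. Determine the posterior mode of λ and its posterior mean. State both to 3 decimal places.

MAP = 5.511, posterior mean = 5.622

Σ counts = 43. Posterior: Gamma(shape = 7.6+43 = 50.6, rate = 1.0+8 = 9.0).
Mode = (α−1)/β = 49.6/9.0 = 5.511.
Mean = α/β = 50.6/9.0 = 5.622.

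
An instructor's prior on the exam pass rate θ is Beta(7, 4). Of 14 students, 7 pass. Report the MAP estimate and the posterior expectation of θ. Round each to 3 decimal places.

MAP = 0.565, posterior mean = 0.560

Posterior: Beta(7+7, 4+7) = Beta(14, 11).
Mode = (14−1)/(14+11−2) = 13/23 = 0.565.
Mean = 14/(14+11) = 14/25 = 0.560.
Mode > mean: the posterior has a left tail.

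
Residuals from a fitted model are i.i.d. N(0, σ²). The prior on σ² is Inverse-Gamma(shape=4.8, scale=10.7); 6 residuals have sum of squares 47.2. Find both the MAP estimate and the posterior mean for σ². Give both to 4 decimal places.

Posterior: Inverse-Gamma(shape = 4.8+6/2 = 7.8, scale = 10.7+47.2/2 = 34.3).
Mode = β/(α+1) = 34.3/8.8 = 3.8977.
Mean = β/(α−1) = 34.3/6.8 = 5.0441.

σ²_MAP = 3.8977, E[σ²|data] = 5.0441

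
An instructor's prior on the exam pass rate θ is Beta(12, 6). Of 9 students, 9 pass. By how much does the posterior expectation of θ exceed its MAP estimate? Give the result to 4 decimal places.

-0.0222

Posterior: Beta(12+9, 6+0) = Beta(21, 6).
Mode = (21−1)/(21+6−2) = 20/25 = 0.8000.
Mean = 21/(21+6) = 21/27 = 0.7778.
Difference = 0.7778 − 0.8000 = -0.0222.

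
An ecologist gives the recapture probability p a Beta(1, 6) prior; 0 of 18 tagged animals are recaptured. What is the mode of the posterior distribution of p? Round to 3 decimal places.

Posterior: Beta(1+0, 6+18) = Beta(1, 24).
Since α = 1 ≤ 1 and β > 1, the Beta density is monotone decreasing on [0,1]; the mode is at 0.
Mean = 1/(1+24) = 0.040.
This is the posterior mode — the MAP estimate.

0.000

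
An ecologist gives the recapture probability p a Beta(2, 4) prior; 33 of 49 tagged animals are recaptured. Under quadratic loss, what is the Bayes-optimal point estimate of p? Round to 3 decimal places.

Posterior: Beta(2+33, 4+16) = Beta(35, 20).
Mode = (35−1)/(35+20−2) = 34/53 = 0.642.
Mean = 35/(35+20) = 35/55 = 0.636.
Quadratic loss ⇒ the optimal estimator is the posterior mean.

0.636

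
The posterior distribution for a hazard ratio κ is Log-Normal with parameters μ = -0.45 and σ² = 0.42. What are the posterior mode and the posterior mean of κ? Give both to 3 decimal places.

MAP: 0.419. Posterior mean: 0.787.

Mode = exp(μ − σ²) = exp(-0.87) = 0.419.
Mean = exp(μ + σ²/2) = exp(-0.240) = 0.787.
The mean is pulled above the mode by the posterior's right skew.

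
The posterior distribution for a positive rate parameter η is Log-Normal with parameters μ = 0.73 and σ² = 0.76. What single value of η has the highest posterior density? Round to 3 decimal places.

0.970

Mode = exp(μ − σ²) = exp(-0.03) = 0.970.
Mean = exp(μ + σ²/2) = exp(1.110) = 3.034.
This is the posterior mode — the MAP estimate.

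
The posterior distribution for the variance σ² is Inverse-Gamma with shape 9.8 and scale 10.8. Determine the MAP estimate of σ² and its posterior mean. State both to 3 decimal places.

MAP = 1.000; posterior mean = 1.227

Mode = β/(α+1) = 10.8/10.8 = 1.000.
Mean = β/(α−1) = 10.8/8.8 = 1.227.
The posterior is right-skewed, so the mean exceeds the mode.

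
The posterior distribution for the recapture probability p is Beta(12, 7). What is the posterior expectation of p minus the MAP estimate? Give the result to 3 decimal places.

-0.015

Mode = (12−1)/(12+7−2) = 11/17 = 0.647.
Mean = 12/(12+7) = 12/19 = 0.632.
Difference = 0.632 − 0.647 = -0.015.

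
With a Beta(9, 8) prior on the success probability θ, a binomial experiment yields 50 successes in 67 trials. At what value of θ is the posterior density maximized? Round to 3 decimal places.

Posterior: Beta(9+50, 8+17) = Beta(59, 25).
Mode = (59−1)/(59+25−2) = 58/82 = 0.707.
Mean = 59/(59+25) = 59/84 = 0.702.
This is the posterior mode — the MAP estimate.

0.707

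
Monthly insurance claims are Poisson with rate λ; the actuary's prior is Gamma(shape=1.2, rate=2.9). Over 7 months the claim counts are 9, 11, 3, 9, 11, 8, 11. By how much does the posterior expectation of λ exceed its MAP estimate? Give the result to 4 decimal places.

0.1010

Σ counts = 62. Posterior: Gamma(shape = 1.2+62 = 63.2, rate = 2.9+7 = 9.9).
Mode = (α−1)/β = 62.2/9.9 = 6.2828.
Mean = α/β = 63.2/9.9 = 6.3838.
Difference = 6.3838 − 6.2828 = 0.1010.
The mean is pulled above the mode by the posterior's right skew.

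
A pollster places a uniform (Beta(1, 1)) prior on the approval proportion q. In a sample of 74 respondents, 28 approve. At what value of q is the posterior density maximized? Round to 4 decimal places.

Posterior: Beta(1+28, 1+46) = Beta(29, 47).
Mode = (29−1)/(29+47−2) = 28/74 = 0.3784.
With a flat prior the MAP equals the MLE, 28/74.
Mean = 29/(29+47) = 29/76 = 0.3816.
This is the posterior mode — the MAP estimate.

0.3784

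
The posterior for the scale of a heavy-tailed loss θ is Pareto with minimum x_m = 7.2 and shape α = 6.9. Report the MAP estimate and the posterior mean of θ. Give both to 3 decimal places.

The Pareto density is strictly decreasing on [x_m, ∞), so the mode is x_m = 7.200.
Mean = α·x_m/(α−1) = 6.9·7.2/5.9 = 8.420.

θ_MAP = 7.200, E[θ|data] = 8.420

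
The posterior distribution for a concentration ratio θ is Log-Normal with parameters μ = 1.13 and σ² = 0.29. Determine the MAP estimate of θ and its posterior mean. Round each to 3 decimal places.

MAP = 2.316, posterior mean = 3.579

Mode = exp(μ − σ²) = exp(0.84) = 2.316.
Mean = exp(μ + σ²/2) = exp(1.275) = 3.579.
The posterior is right-skewed, so the mean exceeds the mode.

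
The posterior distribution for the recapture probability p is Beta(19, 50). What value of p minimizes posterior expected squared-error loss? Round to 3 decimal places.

0.275

Mode = (19−1)/(19+50−2) = 18/67 = 0.269.
Mean = 19/(19+50) = 19/69 = 0.275.
Squared-error loss ⇒ the optimal estimator is the posterior mean.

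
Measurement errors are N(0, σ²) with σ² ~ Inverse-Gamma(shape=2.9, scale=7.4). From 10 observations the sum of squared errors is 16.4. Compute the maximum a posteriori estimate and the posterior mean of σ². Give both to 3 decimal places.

σ²_MAP = 1.753, E[σ²|data] = 2.261

Posterior: Inverse-Gamma(shape = 2.9+10/2 = 7.9, scale = 7.4+16.4/2 = 15.6).
Mode = β/(α+1) = 15.6/8.9 = 1.753.
Mean = β/(α−1) = 15.6/6.9 = 2.261.
Mean > mode: the posterior has a right tail.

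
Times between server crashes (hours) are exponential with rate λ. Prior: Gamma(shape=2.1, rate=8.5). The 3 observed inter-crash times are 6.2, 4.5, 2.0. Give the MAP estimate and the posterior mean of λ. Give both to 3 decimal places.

MAP = 0.193, posterior mean = 0.241

Σ times = 12.7. Posterior: Gamma(shape = 2.1+3 = 5.1, rate = 8.5+12.7 = 21.2).
Mode = (α−1)/β = 4.1/21.2 = 0.193.
Mean = α/β = 5.1/21.2 = 0.241.
Mean > mode: the posterior has a right tail.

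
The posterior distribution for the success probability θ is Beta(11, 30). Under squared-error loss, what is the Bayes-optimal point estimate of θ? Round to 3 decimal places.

Mode = (11−1)/(11+30−2) = 10/39 = 0.256.
Mean = 11/(11+30) = 11/41 = 0.268.
Squared-error loss ⇒ the optimal estimator is the posterior mean.

0.268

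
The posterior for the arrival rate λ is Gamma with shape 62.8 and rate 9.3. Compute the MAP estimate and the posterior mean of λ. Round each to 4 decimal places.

Mode = (α−1)/β = 61.8/9.3 = 6.6452.
Mean = α/β = 62.8/9.3 = 6.7527.

MAP = 6.6452, posterior mean = 6.7527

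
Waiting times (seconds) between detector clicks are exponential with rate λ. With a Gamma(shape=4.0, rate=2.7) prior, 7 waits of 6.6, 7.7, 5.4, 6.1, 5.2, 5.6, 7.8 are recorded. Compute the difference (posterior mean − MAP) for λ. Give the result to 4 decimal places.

Σ times = 44.4. Posterior: Gamma(shape = 4.0+7 = 11.0, rate = 2.7+44.4 = 47.1).
Mode = (α−1)/β = 10.0/47.1 = 0.2123.
Mean = α/β = 11.0/47.1 = 0.2335.
Difference = 0.2335 − 0.2123 = 0.0212.

0.0212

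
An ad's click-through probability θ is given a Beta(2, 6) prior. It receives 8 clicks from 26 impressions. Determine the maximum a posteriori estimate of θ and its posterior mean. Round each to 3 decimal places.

MAP = 0.281; posterior mean = 0.294

Posterior: Beta(2+8, 6+18) = Beta(10, 24).
Mode = (10−1)/(10+24−2) = 9/32 = 0.281.
Mean = 10/(10+24) = 10/34 = 0.294.
Mean > mode: the posterior has a right tail.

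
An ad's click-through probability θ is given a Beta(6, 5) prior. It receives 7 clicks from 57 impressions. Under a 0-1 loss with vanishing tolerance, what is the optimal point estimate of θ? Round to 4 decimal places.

0.1818

Posterior: Beta(6+7, 5+50) = Beta(13, 55).
Mode = (13−1)/(13+55−2) = 12/66 = 0.1818.
Mean = 13/(13+55) = 13/68 = 0.1912.
This is the posterior mode — the MAP estimate.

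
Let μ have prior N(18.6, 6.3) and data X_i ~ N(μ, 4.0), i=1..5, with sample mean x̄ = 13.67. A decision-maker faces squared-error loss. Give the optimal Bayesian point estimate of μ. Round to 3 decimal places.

14.225

Posterior for μ is Normal. Precision-weighted mean: (1/6.3·18.6 + 5/4.0·13.67) / (1/6.3 + 5/4.0) = 14.225.
A Normal posterior is symmetric, so mode = mean.
Squared-error loss ⇒ the optimal estimator is the posterior mean.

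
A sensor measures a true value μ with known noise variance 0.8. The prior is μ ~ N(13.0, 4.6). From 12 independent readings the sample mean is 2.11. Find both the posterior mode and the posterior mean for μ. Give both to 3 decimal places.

Posterior for μ is Normal. Precision-weighted mean: (1/4.6·13.0 + 12/0.8·2.11) / (1/4.6 + 12/0.8) = 2.266.
A Normal posterior is symmetric, so mode = mean.

MAP: 2.266. Posterior mean: 2.266.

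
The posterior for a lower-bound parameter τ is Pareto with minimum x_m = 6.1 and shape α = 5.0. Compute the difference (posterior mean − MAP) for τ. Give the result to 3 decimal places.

1.525

The Pareto density is strictly decreasing on [x_m, ∞), so the mode is x_m = 6.100.
Mean = α·x_m/(α−1) = 5.0·6.1/4.0 = 7.625.
Difference = 7.625 − 6.100 = 1.525.
The posterior is right-skewed, so the mean exceeds the mode.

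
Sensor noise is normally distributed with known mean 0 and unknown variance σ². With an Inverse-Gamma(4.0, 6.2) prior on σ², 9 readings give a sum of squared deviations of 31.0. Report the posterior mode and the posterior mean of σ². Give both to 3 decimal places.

posterior mode = 2.284, posterior mean = 2.893

Posterior: Inverse-Gamma(shape = 4.0+9/2 = 8.5, scale = 6.2+31.0/2 = 21.7).
Mode = β/(α+1) = 21.7/9.5 = 2.284.
Mean = β/(α−1) = 21.7/7.5 = 2.893.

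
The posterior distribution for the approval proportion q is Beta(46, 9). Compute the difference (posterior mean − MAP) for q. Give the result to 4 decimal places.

-0.0127

Mode = (46−1)/(46+9−2) = 45/53 = 0.8491.
Mean = 46/(46+9) = 46/55 = 0.8364.
Difference = 0.8364 − 0.8491 = -0.0127.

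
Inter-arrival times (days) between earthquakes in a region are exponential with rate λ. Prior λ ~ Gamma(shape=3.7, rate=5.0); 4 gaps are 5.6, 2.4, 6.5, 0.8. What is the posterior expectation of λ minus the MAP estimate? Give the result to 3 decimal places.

0.049

Σ times = 15.3. Posterior: Gamma(shape = 3.7+4 = 7.7, rate = 5.0+15.3 = 20.3).
Mode = (α−1)/β = 6.7/20.3 = 0.330.
Mean = α/β = 7.7/20.3 = 0.379.
Difference = 0.379 − 0.330 = 0.049.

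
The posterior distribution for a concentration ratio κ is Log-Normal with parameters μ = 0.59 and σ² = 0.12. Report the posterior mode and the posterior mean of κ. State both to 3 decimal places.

MAP: 1.600. Posterior mean: 1.916.

Mode = exp(μ − σ²) = exp(0.47) = 1.600.
Mean = exp(μ + σ²/2) = exp(0.650) = 1.916.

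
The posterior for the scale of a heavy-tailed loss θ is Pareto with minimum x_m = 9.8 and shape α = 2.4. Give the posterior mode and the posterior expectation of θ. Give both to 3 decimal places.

MAP = 9.800; posterior mean = 16.800

The Pareto density is strictly decreasing on [x_m, ∞), so the mode is x_m = 9.800.
Mean = α·x_m/(α−1) = 2.4·9.8/1.4 = 16.800.
The posterior is right-skewed, so the mean exceeds the mode.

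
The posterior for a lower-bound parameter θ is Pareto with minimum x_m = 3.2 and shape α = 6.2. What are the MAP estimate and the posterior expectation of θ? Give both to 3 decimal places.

MAP: 3.200. Posterior mean: 3.815.

The Pareto density is strictly decreasing on [x_m, ∞), so the mode is x_m = 3.200.
Mean = α·x_m/(α−1) = 6.2·3.2/5.2 = 3.815.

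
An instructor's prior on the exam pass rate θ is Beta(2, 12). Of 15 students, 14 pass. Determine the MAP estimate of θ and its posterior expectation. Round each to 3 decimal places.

MAP: 0.556. Posterior mean: 0.552.

Posterior: Beta(2+14, 12+1) = Beta(16, 13).
Mode = (16−1)/(16+13−2) = 15/27 = 0.556.
Mean = 16/(16+13) = 16/29 = 0.552.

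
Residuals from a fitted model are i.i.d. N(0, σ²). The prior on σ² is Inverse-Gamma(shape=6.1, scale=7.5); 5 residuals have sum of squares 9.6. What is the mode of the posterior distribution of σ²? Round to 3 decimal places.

1.281

Posterior: Inverse-Gamma(shape = 6.1+5/2 = 8.6, scale = 7.5+9.6/2 = 12.3).
Mode = β/(α+1) = 12.3/9.6 = 1.281.
Mean = β/(α−1) = 12.3/7.6 = 1.618.
This is the posterior mode — the MAP estimate.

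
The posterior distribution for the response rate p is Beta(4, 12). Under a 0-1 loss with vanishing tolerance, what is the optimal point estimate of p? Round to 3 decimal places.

0.214

Mode = (4−1)/(4+12−2) = 3/14 = 0.214.
Mean = 4/(4+12) = 4/16 = 0.250.
This is the posterior mode — the MAP estimate.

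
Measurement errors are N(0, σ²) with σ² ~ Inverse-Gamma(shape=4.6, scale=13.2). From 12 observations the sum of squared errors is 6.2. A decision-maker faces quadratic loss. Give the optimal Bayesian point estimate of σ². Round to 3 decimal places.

Posterior: Inverse-Gamma(shape = 4.6+12/2 = 10.6, scale = 13.2+6.2/2 = 16.3).
Mode = β/(α+1) = 16.3/11.6 = 1.405.
Mean = β/(α−1) = 16.3/9.6 = 1.698.
Quadratic loss ⇒ the optimal estimator is the posterior mean.

1.698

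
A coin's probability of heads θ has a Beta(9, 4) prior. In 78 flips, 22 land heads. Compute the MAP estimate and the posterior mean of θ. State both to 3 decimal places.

Posterior: Beta(9+22, 4+56) = Beta(31, 60).
Mode = (31−1)/(31+60−2) = 30/89 = 0.337.
Mean = 31/(31+60) = 31/91 = 0.341.
The posterior is right-skewed, so the mean exceeds the mode.

MAP = 0.337, posterior mean = 0.341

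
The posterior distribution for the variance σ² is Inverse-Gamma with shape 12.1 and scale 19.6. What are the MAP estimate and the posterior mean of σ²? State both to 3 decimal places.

Mode = β/(α+1) = 19.6/13.1 = 1.496.
Mean = β/(α−1) = 19.6/11.1 = 1.766.
Mean > mode: the posterior has a right tail.

MAP: 1.496. Posterior mean: 1.766.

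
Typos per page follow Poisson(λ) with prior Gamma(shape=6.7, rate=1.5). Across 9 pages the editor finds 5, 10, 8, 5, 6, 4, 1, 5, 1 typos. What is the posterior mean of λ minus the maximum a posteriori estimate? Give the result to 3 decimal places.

Σ counts = 45. Posterior: Gamma(shape = 6.7+45 = 51.7, rate = 1.5+9 = 10.5).
Mode = (α−1)/β = 50.7/10.5 = 4.829.
Mean = α/β = 51.7/10.5 = 4.924.
Difference = 4.924 − 4.829 = 0.095.

0.095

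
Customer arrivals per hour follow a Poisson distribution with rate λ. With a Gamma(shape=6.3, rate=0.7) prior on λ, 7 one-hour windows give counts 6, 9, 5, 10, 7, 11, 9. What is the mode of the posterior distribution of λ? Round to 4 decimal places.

Σ counts = 57. Posterior: Gamma(shape = 6.3+57 = 63.3, rate = 0.7+7 = 7.7).
Mode = (α−1)/β = 62.3/7.7 = 8.0909.
Mean = α/β = 63.3/7.7 = 8.2208.
This is the posterior mode — the MAP estimate.

8.0909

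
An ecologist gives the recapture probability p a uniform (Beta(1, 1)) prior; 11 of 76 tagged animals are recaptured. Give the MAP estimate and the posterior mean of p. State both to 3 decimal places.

Posterior: Beta(1+11, 1+65) = Beta(12, 66).
Mode = (12−1)/(12+66−2) = 11/76 = 0.145.
With a flat prior the MAP equals the MLE, 11/76.
Mean = 12/(12+66) = 12/78 = 0.154.

MAP: 0.145. Posterior mean: 0.154.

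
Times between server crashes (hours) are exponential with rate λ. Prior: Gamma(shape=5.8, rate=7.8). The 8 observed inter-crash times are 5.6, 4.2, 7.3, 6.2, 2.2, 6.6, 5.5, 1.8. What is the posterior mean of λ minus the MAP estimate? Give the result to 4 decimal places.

0.0212

Σ times = 39.4. Posterior: Gamma(shape = 5.8+8 = 13.8, rate = 7.8+39.4 = 47.2).
Mode = (α−1)/β = 12.8/47.2 = 0.2712.
Mean = α/β = 13.8/47.2 = 0.2924.
Difference = 0.2924 − 0.2712 = 0.0212.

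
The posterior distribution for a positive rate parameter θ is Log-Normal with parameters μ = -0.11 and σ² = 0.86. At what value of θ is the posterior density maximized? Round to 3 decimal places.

0.379

Mode = exp(μ − σ²) = exp(-0.97) = 0.379.
Mean = exp(μ + σ²/2) = exp(0.320) = 1.377.
This is the posterior mode — the MAP estimate.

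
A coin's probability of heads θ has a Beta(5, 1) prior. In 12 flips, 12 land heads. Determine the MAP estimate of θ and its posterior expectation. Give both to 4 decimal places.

Posterior: Beta(5+12, 1+0) = Beta(17, 1).
Since β = 1 ≤ 1 and α > 1, the Beta density is monotone increasing on [0,1]; the mode is at 1.
Mean = 17/(17+1) = 0.9444.

MAP = 1.0000, posterior mean = 0.9444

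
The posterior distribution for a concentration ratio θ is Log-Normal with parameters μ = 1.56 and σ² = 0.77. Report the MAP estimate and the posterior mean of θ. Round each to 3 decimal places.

Mode = exp(μ − σ²) = exp(0.79) = 2.203.
Mean = exp(μ + σ²/2) = exp(1.945) = 6.994.

MAP = 2.203; posterior mean = 6.994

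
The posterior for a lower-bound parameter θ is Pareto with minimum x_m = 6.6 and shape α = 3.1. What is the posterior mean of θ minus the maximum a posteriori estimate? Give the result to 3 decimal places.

The Pareto density is strictly decreasing on [x_m, ∞), so the mode is x_m = 6.600.
Mean = α·x_m/(α−1) = 3.1·6.6/2.1 = 9.743.
Difference = 9.743 − 6.600 = 3.143.
Mean > mode: the posterior has a right tail.

3.143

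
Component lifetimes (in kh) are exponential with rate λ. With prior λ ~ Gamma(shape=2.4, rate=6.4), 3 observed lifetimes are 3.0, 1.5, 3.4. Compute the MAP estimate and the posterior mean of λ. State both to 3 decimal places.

λ_MAP = 0.308, E[λ|data] = 0.378

Σ times = 7.9. Posterior: Gamma(shape = 2.4+3 = 5.4, rate = 6.4+7.9 = 14.3).
Mode = (α−1)/β = 4.4/14.3 = 0.308.
Mean = α/β = 5.4/14.3 = 0.378.
The posterior is right-skewed, so the mean exceeds the mode.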